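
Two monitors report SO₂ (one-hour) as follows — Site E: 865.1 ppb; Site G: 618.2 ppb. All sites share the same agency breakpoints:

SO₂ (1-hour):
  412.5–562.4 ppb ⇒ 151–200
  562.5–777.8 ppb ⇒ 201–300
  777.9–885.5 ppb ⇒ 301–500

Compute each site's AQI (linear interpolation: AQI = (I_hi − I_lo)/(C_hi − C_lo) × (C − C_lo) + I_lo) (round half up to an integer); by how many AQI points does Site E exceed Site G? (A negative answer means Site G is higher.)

Site E: row 777.9–885.5 (AQI 301–500). (500−301)·(865.1−777.9)/(885.5−777.9) + 301 = 199·87.2/107.6 + 301 ≈ 462.27 → 462.
Site G: 618.2 ∈ [562.5, 777.8] ↔ index [201, 300].
201 + (618.2−562.5)·(300−201)/(777.8−562.5) = 201 + 55.7·99/215.3 ≈ 226.61, so AQI = 227.
AQIs: Site E=462, Site G=227. Site E (462) − Site G (227) = 235.

235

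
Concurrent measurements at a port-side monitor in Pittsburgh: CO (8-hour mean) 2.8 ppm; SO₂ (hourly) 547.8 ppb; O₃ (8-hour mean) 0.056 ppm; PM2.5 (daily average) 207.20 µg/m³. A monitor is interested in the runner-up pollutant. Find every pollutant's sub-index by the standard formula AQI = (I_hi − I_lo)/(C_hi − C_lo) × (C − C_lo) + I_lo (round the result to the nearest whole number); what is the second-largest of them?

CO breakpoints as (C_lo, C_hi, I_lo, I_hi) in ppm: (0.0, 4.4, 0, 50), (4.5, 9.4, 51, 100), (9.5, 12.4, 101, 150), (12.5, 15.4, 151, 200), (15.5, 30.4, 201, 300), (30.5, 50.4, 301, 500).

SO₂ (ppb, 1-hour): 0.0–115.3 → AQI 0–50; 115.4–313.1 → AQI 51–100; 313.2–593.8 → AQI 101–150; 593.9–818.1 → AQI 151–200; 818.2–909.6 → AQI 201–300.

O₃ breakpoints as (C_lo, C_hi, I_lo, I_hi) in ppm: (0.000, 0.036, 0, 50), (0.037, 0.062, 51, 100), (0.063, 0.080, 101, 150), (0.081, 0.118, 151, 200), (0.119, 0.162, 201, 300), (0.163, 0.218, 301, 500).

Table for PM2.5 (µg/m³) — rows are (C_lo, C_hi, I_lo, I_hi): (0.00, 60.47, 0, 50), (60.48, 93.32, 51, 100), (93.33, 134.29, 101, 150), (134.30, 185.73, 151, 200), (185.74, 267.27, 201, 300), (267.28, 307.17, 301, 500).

142

CO: 2.8 lies in 0.0–4.4, so I_lo=0, I_hi=50, C_lo=0.0, C_hi=4.4.
(50−0)/(4.4−0.0) × (2.8−0.0) + 0 = 50/4.4 × 2.8 + 0 ≈ 31.82 → 32.
SO₂: 547.8 lies in 313.2–593.8, so I_lo=101, I_hi=150, C_lo=313.2, C_hi=593.8.
(150−101)/(593.8−313.2) × (547.8−313.2) + 101 = 49/280.6 × 234.6 + 101 ≈ 141.97 → 142.
O₃ 0.056: bracket 0.037–0.062 → index 51–100; slope 49/0.025, offset 0.019.
AQI = 51 + 49/0.025·0.019 ≈ 88.24 ⇒ 88.
PM2.5: 207.20 lies in 185.74–267.27, so I_lo=201, I_hi=300, C_lo=185.74, C_hi=267.27.
(300−201)/(267.27−185.74) × (207.20−185.74) + 201 = 99/81.53 × 21.46 + 201 ≈ 227.06 → 227.
Sub-indices: CO→32, SO₂→142, O₃→88, PM2.5→227. Ranked high→low: 227, 142, 88, 32. Second-highest sub-index = 142.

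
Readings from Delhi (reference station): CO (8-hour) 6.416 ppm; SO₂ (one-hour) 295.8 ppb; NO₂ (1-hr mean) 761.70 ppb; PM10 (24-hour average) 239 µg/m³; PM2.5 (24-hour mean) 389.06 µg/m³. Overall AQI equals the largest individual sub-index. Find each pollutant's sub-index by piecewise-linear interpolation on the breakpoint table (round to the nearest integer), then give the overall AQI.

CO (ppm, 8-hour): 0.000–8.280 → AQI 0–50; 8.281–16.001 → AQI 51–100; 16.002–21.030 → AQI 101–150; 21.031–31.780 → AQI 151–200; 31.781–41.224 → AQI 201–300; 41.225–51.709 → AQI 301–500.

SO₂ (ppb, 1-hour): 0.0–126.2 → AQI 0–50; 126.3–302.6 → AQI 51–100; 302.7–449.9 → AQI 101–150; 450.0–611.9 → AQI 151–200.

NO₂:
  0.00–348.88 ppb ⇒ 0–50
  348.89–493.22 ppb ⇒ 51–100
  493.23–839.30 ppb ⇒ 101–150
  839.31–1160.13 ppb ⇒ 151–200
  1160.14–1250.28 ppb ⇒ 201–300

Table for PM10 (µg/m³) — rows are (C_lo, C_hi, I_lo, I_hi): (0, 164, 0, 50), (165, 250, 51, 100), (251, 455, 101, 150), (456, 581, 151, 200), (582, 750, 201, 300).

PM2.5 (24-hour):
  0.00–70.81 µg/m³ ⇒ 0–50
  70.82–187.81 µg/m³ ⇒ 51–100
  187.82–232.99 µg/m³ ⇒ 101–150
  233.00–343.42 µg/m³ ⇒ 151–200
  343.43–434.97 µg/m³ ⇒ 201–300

CO: 6.416 lies in 0.000–8.280, so I_lo=0, I_hi=50, C_lo=0.000, C_hi=8.280.
(50−0)/(8.280−0.000) × (6.416−0.000) + 0 = 50/8.280 × 6.416 + 0 ≈ 38.74 → 39.
SO₂: 295.8 lies in 126.3–302.6, so I_lo=51, I_hi=100, C_lo=126.3, C_hi=302.6.
(100−51)/(302.6−126.3) × (295.8−126.3) + 51 = 49/176.3 × 169.5 + 51 ≈ 98.11 → 98.
NO₂: 761.70 ∈ [493.23, 839.30] ↔ index [101, 150].
101 + (761.70−493.23)·(150−101)/(839.30−493.23) = 101 + 268.47·49/346.07 ≈ 139.01, so AQI = 139.
PM10: 239 ∈ [165, 250] ↔ index [51, 100].
51 + (239−165)·(100−51)/(250−165) = 51 + 74·49/85 ≈ 93.66, so AQI = 94.
PM2.5: 389.06 lies in 343.43–434.97, so I_lo=201, I_hi=300, C_lo=343.43, C_hi=434.97.
(300−201)/(434.97−343.43) × (389.06−343.43) + 201 = 99/91.54 × 45.63 + 201 ≈ 250.35 → 250.
Sub-indices: CO→39, SO₂→98, NO₂→139, PM10→94, PM2.5→250. Overall AQI = max = 250; dominant pollutant is PM2.5.

250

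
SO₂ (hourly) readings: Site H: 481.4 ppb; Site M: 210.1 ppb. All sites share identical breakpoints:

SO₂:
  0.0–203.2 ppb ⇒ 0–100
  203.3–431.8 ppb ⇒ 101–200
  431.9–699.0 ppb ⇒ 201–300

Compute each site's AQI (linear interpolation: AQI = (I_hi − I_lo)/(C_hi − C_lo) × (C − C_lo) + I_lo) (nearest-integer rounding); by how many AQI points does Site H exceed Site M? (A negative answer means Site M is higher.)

Site H 481.4: bracket 431.9–699.0 → index 201–300; slope 99/267.1, offset 49.5.
AQI = 201 + 99/267.1·49.5 ≈ 219.35 ⇒ 219.
Site M 210.1: bracket 203.3–431.8 → index 101–200; slope 99/228.5, offset 6.8.
AQI = 101 + 99/228.5·6.8 ≈ 103.95 ⇒ 104.
AQIs: Site H=219, Site M=104. Site H (219) − Site M (104) = 115.

115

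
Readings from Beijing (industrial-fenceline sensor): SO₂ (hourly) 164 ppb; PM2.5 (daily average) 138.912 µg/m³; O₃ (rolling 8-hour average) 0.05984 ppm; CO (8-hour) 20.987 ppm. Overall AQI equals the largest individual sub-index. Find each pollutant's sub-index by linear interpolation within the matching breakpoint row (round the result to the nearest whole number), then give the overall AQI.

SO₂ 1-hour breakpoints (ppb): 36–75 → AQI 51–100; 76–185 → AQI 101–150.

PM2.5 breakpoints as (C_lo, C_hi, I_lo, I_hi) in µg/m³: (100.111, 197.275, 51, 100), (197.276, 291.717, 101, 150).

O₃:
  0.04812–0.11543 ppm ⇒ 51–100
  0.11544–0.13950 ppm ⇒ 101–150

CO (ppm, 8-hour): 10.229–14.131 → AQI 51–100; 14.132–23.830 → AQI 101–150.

SO₂: 164 lies in 76–185, so I_lo=101, I_hi=150, C_lo=76, C_hi=185.
(150−101)/(185−76) × (164−76) + 101 = 49/109 × 88 + 101 ≈ 140.56 → 141.
PM2.5: 138.912 ∈ [100.111, 197.275] ↔ index [51, 100].
51 + (138.912−100.111)·(100−51)/(197.275−100.111) = 51 + 38.801·49/97.164 ≈ 70.57, so AQI = 71.
O₃: 0.05984 ∈ [0.04812, 0.11543] ↔ index [51, 100].
51 + (0.05984−0.04812)·(100−51)/(0.11543−0.04812) = 51 + 0.01172·49/0.06731 ≈ 59.53, so AQI = 60.
CO: 20.987 ∈ [14.132, 23.830] ↔ index [101, 150].
101 + (20.987−14.132)·(150−101)/(23.830−14.132) = 101 + 6.855·49/9.698 ≈ 135.64, so AQI = 136.
Sub-indices: SO₂→141, PM2.5→71, O₃→60, CO→136. Overall AQI = max = 141; dominant pollutant is SO₂.

141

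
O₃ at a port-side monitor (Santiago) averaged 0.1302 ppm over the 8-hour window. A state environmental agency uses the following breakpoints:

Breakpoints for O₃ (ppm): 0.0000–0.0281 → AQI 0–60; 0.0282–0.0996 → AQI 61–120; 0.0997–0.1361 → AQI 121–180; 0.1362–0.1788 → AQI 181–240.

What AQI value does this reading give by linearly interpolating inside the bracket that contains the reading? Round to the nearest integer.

170

O₃ 0.1302: bracket 0.0997–0.1361 → index 121–180; slope 59/0.0364, offset 0.0305.
AQI = 121 + 59/0.0364·0.0305 ≈ 170.44 ⇒ 170.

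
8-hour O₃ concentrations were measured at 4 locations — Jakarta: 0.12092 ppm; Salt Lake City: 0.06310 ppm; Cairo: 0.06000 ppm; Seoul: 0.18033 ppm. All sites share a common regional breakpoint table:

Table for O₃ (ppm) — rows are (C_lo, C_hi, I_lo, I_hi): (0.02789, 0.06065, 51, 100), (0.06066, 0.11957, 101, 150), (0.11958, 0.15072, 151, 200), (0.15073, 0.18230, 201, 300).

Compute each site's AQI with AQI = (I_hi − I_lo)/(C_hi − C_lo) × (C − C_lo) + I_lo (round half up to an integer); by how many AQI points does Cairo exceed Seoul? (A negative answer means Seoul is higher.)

-195

Jakarta 0.12092: bracket 0.11958–0.15072 → index 151–200; slope 49/0.03114, offset 0.00134.
AQI = 151 + 49/0.03114·0.00134 ≈ 153.11 ⇒ 153.
Salt Lake City: 0.06310 lies in 0.06066–0.11957, so I_lo=101, I_hi=150, C_lo=0.06066, C_hi=0.11957.
(150−101)/(0.11957−0.06066) × (0.06310−0.06066) + 101 = 49/0.05891 × 0.00244 + 101 ≈ 103.03 → 103.
Cairo: 0.06000 ∈ [0.02789, 0.06065] ↔ index [51, 100].
51 + (0.06000−0.02789)·(100−51)/(0.06065−0.02789) = 51 + 0.03211·49/0.03276 ≈ 99.03, so AQI = 99.
Seoul: 0.18033 ∈ [0.15073, 0.18230] ↔ index [201, 300].
201 + (0.18033−0.15073)·(300−201)/(0.18230−0.15073) = 201 + 0.02960·99/0.03157 ≈ 293.82, so AQI = 294.
AQIs: Jakarta=153, Salt Lake City=103, Cairo=99, Seoul=294. Cairo (99) − Seoul (294) = -195.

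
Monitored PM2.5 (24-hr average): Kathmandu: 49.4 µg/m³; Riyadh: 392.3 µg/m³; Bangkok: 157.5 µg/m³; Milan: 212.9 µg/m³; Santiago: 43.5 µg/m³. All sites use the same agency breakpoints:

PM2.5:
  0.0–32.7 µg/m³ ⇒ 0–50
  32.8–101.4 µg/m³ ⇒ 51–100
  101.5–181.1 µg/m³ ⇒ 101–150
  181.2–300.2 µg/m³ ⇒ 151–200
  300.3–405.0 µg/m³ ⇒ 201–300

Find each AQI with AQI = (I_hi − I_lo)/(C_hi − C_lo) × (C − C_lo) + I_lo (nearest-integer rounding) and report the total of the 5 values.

Kathmandu 49.4: bracket 32.8–101.4 → index 51–100; slope 49/68.6, offset 16.6.
AQI = 51 + 49/68.6·16.6 ≈ 62.86 ⇒ 63.
Riyadh: row 300.3–405.0 (AQI 201–300). (300−201)·(392.3−300.3)/(405.0−300.3) + 201 = 99·92.0/104.7 + 201 ≈ 287.99 → 288.
Bangkok: row 101.5–181.1 (AQI 101–150). (150−101)·(157.5−101.5)/(181.1−101.5) + 101 = 49·56.0/79.6 + 101 ≈ 135.47 → 135.
Milan: row 181.2–300.2 (AQI 151–200). (200−151)·(212.9−181.2)/(300.2−181.2) + 151 = 49·31.7/119.0 + 151 ≈ 164.05 → 164.
Santiago: 43.5 ∈ [32.8, 101.4] ↔ index [51, 100].
51 + (43.5−32.8)·(100−51)/(101.4−32.8) = 51 + 10.7·49/68.6 ≈ 58.64, so AQI = 59.
AQIs: Kathmandu=63, Riyadh=288, Bangkok=135, Milan=164, Santiago=59. Sum = 63 + 288 + 135 + 164 + 59 = 709.

709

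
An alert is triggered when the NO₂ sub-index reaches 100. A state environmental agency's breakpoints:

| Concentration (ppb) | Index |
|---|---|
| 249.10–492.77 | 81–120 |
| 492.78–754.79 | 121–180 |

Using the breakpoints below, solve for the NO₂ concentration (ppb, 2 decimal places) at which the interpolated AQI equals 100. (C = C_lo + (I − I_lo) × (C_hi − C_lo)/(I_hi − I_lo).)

AQI 100 lies in the 81–120 band, which corresponds to 249.10–492.77 ppb.
C = 249.10 + (100−81)×(492.77−249.10)/(120−81) = 249.10 + 19×243.67/39 ≈ 367.8110 ppb → 367.81 ppb to 2 dp.

367.81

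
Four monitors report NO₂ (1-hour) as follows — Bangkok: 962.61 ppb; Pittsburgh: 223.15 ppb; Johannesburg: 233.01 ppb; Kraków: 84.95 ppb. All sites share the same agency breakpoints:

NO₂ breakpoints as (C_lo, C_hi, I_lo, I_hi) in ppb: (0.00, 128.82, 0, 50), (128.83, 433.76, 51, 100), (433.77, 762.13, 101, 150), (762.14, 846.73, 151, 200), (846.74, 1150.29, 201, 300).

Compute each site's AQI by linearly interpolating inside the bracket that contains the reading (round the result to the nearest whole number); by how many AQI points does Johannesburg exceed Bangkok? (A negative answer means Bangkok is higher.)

Bangkok 962.61: bracket 846.74–1150.29 → index 201–300; slope 99/303.55, offset 115.87.
AQI = 201 + 99/303.55·115.87 ≈ 238.79 ⇒ 239.
Pittsburgh: row 128.83–433.76 (AQI 51–100). (100−51)·(223.15−128.83)/(433.76−128.83) + 51 = 49·94.32/304.93 + 51 ≈ 66.16 → 66.
Johannesburg: 233.01 lies in 128.83–433.76, so I_lo=51, I_hi=100, C_lo=128.83, C_hi=433.76.
(100−51)/(433.76−128.83) × (233.01−128.83) + 51 = 49/304.93 × 104.18 + 51 ≈ 67.74 → 68.
Kraków: 84.95 ∈ [0.00, 128.82] ↔ index [0, 50].
0 + (84.95−0.00)·(50−0)/(128.82−0.00) = 0 + 84.95·50/128.82 ≈ 32.97, so AQI = 33.
AQIs: Bangkok=239, Pittsburgh=66, Johannesburg=68, Kraków=33. Johannesburg (68) − Bangkok (239) = -171.

-171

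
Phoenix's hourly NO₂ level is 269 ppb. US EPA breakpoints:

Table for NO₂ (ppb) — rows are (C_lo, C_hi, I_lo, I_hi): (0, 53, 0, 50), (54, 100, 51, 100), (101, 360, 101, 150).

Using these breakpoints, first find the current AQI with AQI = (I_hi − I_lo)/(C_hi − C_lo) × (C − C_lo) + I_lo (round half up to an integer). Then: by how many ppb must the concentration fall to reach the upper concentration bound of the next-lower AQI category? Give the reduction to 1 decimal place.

NO₂: row 101–360 (AQI 101–150). (150−101)·(269−101)/(360−101) + 101 = 49·168/259 + 101 ≈ 132.78 → 133.
Current AQI 133 is in the Unhealthy for Sensitive Groups range (101–150). The next-lower category tops out at AQI 100, whose upper concentration bound is 100 ppb.
Reduction needed = 269 − 100 = 169.0 ppb.

169.0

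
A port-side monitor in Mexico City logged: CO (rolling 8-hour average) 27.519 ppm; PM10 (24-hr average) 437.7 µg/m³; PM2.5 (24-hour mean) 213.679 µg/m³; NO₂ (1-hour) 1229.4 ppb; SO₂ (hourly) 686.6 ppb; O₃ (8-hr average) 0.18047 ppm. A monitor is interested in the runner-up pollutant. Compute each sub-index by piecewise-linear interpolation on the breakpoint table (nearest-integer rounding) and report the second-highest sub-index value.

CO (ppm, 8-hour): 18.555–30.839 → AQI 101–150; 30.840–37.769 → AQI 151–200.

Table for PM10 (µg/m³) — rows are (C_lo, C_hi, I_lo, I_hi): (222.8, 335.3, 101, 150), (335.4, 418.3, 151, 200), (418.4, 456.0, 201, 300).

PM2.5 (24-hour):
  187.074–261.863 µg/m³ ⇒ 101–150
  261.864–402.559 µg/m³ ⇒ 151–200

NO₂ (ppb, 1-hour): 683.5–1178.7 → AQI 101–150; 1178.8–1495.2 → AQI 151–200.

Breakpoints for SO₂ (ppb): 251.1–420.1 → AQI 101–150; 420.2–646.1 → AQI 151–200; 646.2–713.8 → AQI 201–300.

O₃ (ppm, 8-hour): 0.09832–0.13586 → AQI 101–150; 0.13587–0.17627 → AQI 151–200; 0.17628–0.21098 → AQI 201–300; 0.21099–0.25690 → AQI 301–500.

252

CO 27.519: bracket 18.555–30.839 → index 101–150; slope 49/12.284, offset 8.964.
AQI = 101 + 49/12.284·8.964 ≈ 136.76 ⇒ 137.
PM10: 437.7 lies in 418.4–456.0, so I_lo=201, I_hi=300, C_lo=418.4, C_hi=456.0.
(300−201)/(456.0−418.4) × (437.7−418.4) + 201 = 99/37.6 × 19.3 + 201 ≈ 251.82 → 252.
PM2.5: 213.679 ∈ [187.074, 261.863] ↔ index [101, 150].
101 + (213.679−187.074)·(150−101)/(261.863−187.074) = 101 + 26.605·49/74.789 ≈ 118.43, so AQI = 118.
NO₂: 1229.4 lies in 1178.8–1495.2, so I_lo=151, I_hi=200, C_lo=1178.8, C_hi=1495.2.
(200−151)/(1495.2−1178.8) × (1229.4−1178.8) + 151 = 49/316.4 × 50.6 + 151 ≈ 158.84 → 159.
SO₂: row 646.2–713.8 (AQI 201–300). (300−201)·(686.6−646.2)/(713.8−646.2) + 201 = 99·40.4/67.6 + 201 ≈ 260.17 → 260.
O₃ 0.18047: bracket 0.17628–0.21098 → index 201–300; slope 99/0.03470, offset 0.00419.
AQI = 201 + 99/0.03470·0.00419 ≈ 212.95 ⇒ 213.
Sub-indices: CO→137, PM10→252, PM2.5→118, NO₂→159, SO₂→260, O₃→213. Ranked high→low: 260, 252, 213, 159, 137, 118. Second-highest sub-index = 252.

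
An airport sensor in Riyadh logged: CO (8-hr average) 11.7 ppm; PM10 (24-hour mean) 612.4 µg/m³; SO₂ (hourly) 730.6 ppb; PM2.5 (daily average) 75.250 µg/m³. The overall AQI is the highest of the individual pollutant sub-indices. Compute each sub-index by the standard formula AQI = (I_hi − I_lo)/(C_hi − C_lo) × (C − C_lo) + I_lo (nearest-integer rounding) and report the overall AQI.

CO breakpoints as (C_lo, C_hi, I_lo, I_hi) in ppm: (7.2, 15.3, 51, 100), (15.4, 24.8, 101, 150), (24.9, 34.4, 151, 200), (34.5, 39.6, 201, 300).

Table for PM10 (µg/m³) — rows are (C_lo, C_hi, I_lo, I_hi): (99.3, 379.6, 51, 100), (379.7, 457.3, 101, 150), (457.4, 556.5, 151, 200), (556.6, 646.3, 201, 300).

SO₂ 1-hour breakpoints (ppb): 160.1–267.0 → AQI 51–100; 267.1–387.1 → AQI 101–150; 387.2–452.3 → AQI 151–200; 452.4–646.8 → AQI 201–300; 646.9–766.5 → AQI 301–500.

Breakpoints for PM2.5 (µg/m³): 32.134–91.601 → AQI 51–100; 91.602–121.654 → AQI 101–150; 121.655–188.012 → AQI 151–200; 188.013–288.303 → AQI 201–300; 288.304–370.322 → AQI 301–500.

CO 11.7: bracket 7.2–15.3 → index 51–100; slope 49/8.1, offset 4.5.
AQI = 51 + 49/8.1·4.5 ≈ 78.22 ⇒ 78.
PM10: 612.4 ∈ [556.6, 646.3] ↔ index [201, 300].
201 + (612.4−556.6)·(300−201)/(646.3−556.6) = 201 + 55.8·99/89.7 ≈ 262.59, so AQI = 263.
SO₂: 730.6 lies in 646.9–766.5, so I_lo=301, I_hi=500, C_lo=646.9, C_hi=766.5.
(500−301)/(766.5−646.9) × (730.6−646.9) + 301 = 199/119.6 × 83.7 + 301 ≈ 440.27 → 440.
PM2.5: row 32.134–91.601 (AQI 51–100). (100−51)·(75.250−32.134)/(91.601−32.134) + 51 = 49·43.116/59.467 + 51 ≈ 86.53 → 87.
Sub-indices: CO→78, PM10→263, SO₂→440, PM2.5→87. Overall AQI = max = 440; dominant pollutant is SO₂.

440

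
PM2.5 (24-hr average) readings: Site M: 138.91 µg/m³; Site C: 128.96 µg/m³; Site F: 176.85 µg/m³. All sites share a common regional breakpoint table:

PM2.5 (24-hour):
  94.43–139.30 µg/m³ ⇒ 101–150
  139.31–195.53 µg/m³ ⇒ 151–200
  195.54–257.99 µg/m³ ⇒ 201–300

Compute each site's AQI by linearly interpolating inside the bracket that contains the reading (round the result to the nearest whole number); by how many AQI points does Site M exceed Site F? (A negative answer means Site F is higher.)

-34

Site M 138.91: bracket 94.43–139.30 → index 101–150; slope 49/44.87, offset 44.48.
AQI = 101 + 49/44.87·44.48 ≈ 149.57 ⇒ 150.
Site C: 128.96 lies in 94.43–139.30, so I_lo=101, I_hi=150, C_lo=94.43, C_hi=139.30.
(150−101)/(139.30−94.43) × (128.96−94.43) + 101 = 49/44.87 × 34.53 + 101 ≈ 138.71 → 139.
Site F: row 139.31–195.53 (AQI 151–200). (200−151)·(176.85−139.31)/(195.53−139.31) + 151 = 49·37.54/56.22 + 151 ≈ 183.72 → 184.
AQIs: Site M=150, Site C=139, Site F=184. Site M (150) − Site F (184) = -34.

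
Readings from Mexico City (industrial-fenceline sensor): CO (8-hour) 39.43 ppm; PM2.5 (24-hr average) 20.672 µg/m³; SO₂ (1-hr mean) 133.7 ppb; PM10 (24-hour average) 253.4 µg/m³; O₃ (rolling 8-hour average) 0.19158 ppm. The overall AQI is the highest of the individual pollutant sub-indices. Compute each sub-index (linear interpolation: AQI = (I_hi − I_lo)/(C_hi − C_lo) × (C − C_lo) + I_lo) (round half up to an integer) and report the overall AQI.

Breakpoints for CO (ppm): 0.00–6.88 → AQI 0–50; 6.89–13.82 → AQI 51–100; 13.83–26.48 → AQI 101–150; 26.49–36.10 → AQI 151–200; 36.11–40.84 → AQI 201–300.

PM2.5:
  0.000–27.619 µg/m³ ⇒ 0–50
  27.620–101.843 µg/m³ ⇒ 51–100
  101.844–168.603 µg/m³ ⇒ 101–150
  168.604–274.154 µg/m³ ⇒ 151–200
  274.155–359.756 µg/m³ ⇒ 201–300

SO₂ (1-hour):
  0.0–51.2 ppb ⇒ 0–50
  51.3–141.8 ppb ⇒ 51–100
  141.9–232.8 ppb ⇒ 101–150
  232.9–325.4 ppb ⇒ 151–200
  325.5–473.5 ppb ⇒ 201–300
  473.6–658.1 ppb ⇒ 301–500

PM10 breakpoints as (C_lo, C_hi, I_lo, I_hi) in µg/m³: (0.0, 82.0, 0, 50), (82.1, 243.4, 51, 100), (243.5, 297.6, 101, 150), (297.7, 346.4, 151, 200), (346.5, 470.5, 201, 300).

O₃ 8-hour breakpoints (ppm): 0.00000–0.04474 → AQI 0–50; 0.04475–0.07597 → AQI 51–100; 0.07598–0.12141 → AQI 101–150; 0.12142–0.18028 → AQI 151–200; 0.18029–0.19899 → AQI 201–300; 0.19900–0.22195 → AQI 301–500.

CO: row 36.11–40.84 (AQI 201–300). (300−201)·(39.43−36.11)/(40.84−36.11) + 201 = 99·3.32/4.73 + 201 ≈ 270.49 → 270.
PM2.5 20.672: bracket 0.000–27.619 → index 0–50; slope 50/27.619, offset 20.672.
AQI = 0 + 50/27.619·20.672 ≈ 37.42 ⇒ 37.
SO₂: 133.7 lies in 51.3–141.8, so I_lo=51, I_hi=100, C_lo=51.3, C_hi=141.8.
(100−51)/(141.8−51.3) × (133.7−51.3) + 51 = 49/90.5 × 82.4 + 51 ≈ 95.61 → 96.
PM10: row 243.5–297.6 (AQI 101–150). (150−101)·(253.4−243.5)/(297.6−243.5) + 101 = 49·9.9/54.1 + 101 ≈ 109.97 → 110.
O₃: 0.19158 lies in 0.18029–0.19899, so I_lo=201, I_hi=300, C_lo=0.18029, C_hi=0.19899.
(300−201)/(0.19899−0.18029) × (0.19158−0.18029) + 201 = 99/0.01870 × 0.01129 + 201 ≈ 260.77 → 261.
Sub-indices: CO→270, PM2.5→37, SO₂→96, PM10→110, O₃→261. Overall AQI = max = 270; dominant pollutant is CO.

270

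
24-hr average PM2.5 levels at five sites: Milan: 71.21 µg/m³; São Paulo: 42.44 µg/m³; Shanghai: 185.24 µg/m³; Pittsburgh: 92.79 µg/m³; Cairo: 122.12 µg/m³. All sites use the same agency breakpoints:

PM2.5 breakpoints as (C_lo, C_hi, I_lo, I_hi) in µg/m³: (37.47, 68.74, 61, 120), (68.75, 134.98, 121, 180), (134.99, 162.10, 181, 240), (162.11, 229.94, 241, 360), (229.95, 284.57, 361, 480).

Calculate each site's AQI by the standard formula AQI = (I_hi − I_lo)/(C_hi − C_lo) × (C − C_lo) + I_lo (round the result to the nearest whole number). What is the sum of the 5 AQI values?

786

Milan: row 68.75–134.98 (AQI 121–180). (180−121)·(71.21−68.75)/(134.98−68.75) + 121 = 59·2.46/66.23 + 121 ≈ 123.19 → 123.
São Paulo: 42.44 lies in 37.47–68.74, so I_lo=61, I_hi=120, C_lo=37.47, C_hi=68.74.
(120−61)/(68.74−37.47) × (42.44−37.47) + 61 = 59/31.27 × 4.97 + 61 ≈ 70.38 → 70.
Shanghai: 185.24 ∈ [162.11, 229.94] ↔ index [241, 360].
241 + (185.24−162.11)·(360−241)/(229.94−162.11) = 241 + 23.13·119/67.83 ≈ 281.58, so AQI = 282.
Pittsburgh 92.79: bracket 68.75–134.98 → index 121–180; slope 59/66.23, offset 24.04.
AQI = 121 + 59/66.23·24.04 ≈ 142.42 ⇒ 142.
Cairo: row 68.75–134.98 (AQI 121–180). (180−121)·(122.12−68.75)/(134.98−68.75) + 121 = 59·53.37/66.23 + 121 ≈ 168.54 → 169.
AQIs: Milan=123, São Paulo=70, Shanghai=282, Pittsburgh=142, Cairo=169. Sum = 123 + 70 + 282 + 142 + 169 = 786.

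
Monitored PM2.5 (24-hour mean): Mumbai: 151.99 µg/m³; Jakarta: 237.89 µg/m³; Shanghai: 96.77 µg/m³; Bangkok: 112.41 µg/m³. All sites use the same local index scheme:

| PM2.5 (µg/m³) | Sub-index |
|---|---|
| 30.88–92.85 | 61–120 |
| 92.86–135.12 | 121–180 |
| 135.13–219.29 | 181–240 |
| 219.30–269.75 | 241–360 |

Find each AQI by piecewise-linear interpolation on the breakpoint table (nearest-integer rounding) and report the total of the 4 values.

Mumbai: row 135.13–219.29 (AQI 181–240). (240−181)·(151.99−135.13)/(219.29−135.13) + 181 = 59·16.86/84.16 + 181 ≈ 192.82 → 193.
Jakarta 237.89: bracket 219.30–269.75 → index 241–360; slope 119/50.45, offset 18.59.
AQI = 241 + 119/50.45·18.59 ≈ 284.85 ⇒ 285.
Shanghai: 96.77 lies in 92.86–135.12, so I_lo=121, I_hi=180, C_lo=92.86, C_hi=135.12.
(180−121)/(135.12−92.86) × (96.77−92.86) + 121 = 59/42.26 × 3.91 + 121 ≈ 126.46 → 126.
Bangkok 112.41: bracket 92.86–135.12 → index 121–180; slope 59/42.26, offset 19.55.
AQI = 121 + 59/42.26·19.55 ≈ 148.29 ⇒ 148.
AQIs: Mumbai=193, Jakarta=285, Shanghai=126, Bangkok=148. Sum = 193 + 285 + 126 + 148 = 752.

752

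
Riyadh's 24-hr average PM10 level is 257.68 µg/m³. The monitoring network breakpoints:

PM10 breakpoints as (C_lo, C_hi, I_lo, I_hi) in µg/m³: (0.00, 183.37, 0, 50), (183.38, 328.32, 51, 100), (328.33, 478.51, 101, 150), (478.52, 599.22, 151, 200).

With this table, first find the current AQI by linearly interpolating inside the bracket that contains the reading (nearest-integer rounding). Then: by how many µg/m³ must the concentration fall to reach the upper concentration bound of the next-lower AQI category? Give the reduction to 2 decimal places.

PM10 257.68: bracket 183.38–328.32 → index 51–100; slope 49/144.94, offset 74.30.
AQI = 51 + 49/144.94·74.30 ≈ 76.12 ⇒ 76.
Current AQI 76 is in the Moderate range (51–100). The next-lower category tops out at AQI 50, whose upper concentration bound is 183.37 µg/m³.
Reduction needed = 257.68 − 183.37 = 74.31 µg/m³.

74.31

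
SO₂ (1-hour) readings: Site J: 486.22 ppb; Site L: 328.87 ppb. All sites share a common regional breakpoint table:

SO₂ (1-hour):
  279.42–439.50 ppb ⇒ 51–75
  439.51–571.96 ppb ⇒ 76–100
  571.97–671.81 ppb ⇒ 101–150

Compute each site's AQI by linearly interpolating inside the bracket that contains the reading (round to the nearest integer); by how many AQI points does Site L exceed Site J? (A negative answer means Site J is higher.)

-26

Site J: row 439.51–571.96 (AQI 76–100). (100−76)·(486.22−439.51)/(571.96−439.51) + 76 = 24·46.71/132.45 + 76 ≈ 84.46 → 84.
Site L: 328.87 lies in 279.42–439.50, so I_lo=51, I_hi=75, C_lo=279.42, C_hi=439.50.
(75−51)/(439.50−279.42) × (328.87−279.42) + 51 = 24/160.08 × 49.45 + 51 ≈ 58.41 → 58.
AQIs: Site J=84, Site L=58. Site L (58) − Site J (84) = -26.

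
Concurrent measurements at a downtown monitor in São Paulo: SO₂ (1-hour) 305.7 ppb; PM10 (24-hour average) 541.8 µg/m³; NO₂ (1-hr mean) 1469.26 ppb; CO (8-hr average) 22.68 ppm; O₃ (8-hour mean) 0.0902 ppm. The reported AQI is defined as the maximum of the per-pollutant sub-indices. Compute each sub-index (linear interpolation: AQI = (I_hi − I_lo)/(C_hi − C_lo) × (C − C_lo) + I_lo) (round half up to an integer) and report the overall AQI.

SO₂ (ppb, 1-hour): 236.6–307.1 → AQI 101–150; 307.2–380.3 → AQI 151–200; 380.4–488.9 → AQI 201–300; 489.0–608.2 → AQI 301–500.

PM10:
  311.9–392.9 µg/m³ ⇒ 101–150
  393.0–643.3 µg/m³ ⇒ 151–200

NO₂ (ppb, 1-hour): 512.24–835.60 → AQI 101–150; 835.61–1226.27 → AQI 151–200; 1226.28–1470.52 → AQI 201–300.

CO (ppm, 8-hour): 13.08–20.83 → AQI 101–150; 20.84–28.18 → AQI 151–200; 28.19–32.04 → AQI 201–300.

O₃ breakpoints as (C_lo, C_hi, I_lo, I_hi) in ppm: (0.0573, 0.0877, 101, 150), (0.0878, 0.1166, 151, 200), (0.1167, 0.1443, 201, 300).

SO₂: 305.7 lies in 236.6–307.1, so I_lo=101, I_hi=150, C_lo=236.6, C_hi=307.1.
(150−101)/(307.1−236.6) × (305.7−236.6) + 101 = 49/70.5 × 69.1 + 101 ≈ 149.03 → 149.
PM10 541.8: bracket 393.0–643.3 → index 151–200; slope 49/250.3, offset 148.8.
AQI = 151 + 49/250.3·148.8 ≈ 180.13 ⇒ 180.
NO₂: row 1226.28–1470.52 (AQI 201–300). (300−201)·(1469.26−1226.28)/(1470.52−1226.28) + 201 = 99·242.98/244.24 + 201 ≈ 299.49 → 299.
CO: 22.68 ∈ [20.84, 28.18] ↔ index [151, 200].
151 + (22.68−20.84)·(200−151)/(28.18−20.84) = 151 + 1.84·49/7.34 ≈ 163.28, so AQI = 163.
O₃ 0.0902: bracket 0.0878–0.1166 → index 151–200; slope 49/0.0288, offset 0.0024.
AQI = 151 + 49/0.0288·0.0024 ≈ 155.08 ⇒ 155.
Sub-indices: SO₂→149, PM10→180, NO₂→299, CO→163, O₃→155. Overall AQI = max = 299; dominant pollutant is NO₂.

299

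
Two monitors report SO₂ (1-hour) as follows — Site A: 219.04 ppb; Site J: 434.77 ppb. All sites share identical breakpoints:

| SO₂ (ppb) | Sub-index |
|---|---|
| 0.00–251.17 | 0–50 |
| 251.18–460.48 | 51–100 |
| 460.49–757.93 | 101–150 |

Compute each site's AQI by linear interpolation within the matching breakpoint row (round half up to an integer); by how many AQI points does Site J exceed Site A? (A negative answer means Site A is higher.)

Site A 219.04: bracket 0.00–251.17 → index 0–50; slope 50/251.17, offset 219.04.
AQI = 0 + 50/251.17·219.04 ≈ 43.60 ⇒ 44.
Site J 434.77: bracket 251.18–460.48 → index 51–100; slope 49/209.30, offset 183.59.
AQI = 51 + 49/209.30·183.59 ≈ 93.98 ⇒ 94.
AQIs: Site A=44, Site J=94. Site J (94) − Site A (44) = 50.

50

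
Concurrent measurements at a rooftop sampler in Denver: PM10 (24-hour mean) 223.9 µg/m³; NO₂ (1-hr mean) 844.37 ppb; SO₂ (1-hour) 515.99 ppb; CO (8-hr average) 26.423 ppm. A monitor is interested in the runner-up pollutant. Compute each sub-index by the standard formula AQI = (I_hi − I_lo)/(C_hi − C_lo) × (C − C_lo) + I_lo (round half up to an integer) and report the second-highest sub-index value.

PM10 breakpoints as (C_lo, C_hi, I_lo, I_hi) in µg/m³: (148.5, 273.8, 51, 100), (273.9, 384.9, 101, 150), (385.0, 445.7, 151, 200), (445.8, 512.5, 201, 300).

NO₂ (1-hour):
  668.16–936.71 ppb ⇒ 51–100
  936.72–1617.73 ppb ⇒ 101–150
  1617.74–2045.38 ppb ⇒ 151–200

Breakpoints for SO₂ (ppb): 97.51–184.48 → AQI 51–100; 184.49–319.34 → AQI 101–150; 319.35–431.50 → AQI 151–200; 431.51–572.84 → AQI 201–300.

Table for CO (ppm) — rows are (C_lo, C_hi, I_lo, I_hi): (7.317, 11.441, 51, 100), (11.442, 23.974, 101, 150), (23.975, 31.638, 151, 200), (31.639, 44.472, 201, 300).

PM10: 223.9 ∈ [148.5, 273.8] ↔ index [51, 100].
51 + (223.9−148.5)·(100−51)/(273.8−148.5) = 51 + 75.4·49/125.3 ≈ 80.49, so AQI = 80.
NO₂: 844.37 ∈ [668.16, 936.71] ↔ index [51, 100].
51 + (844.37−668.16)·(100−51)/(936.71−668.16) = 51 + 176.21·49/268.55 ≈ 83.15, so AQI = 83.
SO₂: row 431.51–572.84 (AQI 201–300). (300−201)·(515.99−431.51)/(572.84−431.51) + 201 = 99·84.48/141.33 + 201 ≈ 260.18 → 260.
CO: 26.423 lies in 23.975–31.638, so I_lo=151, I_hi=200, C_lo=23.975, C_hi=31.638.
(200−151)/(31.638−23.975) × (26.423−23.975) + 151 = 49/7.663 × 2.448 + 151 ≈ 166.65 → 167.
Sub-indices: PM10→80, NO₂→83, SO₂→260, CO→167. Ranked high→low: 260, 167, 83, 80. Second-highest sub-index = 167.

167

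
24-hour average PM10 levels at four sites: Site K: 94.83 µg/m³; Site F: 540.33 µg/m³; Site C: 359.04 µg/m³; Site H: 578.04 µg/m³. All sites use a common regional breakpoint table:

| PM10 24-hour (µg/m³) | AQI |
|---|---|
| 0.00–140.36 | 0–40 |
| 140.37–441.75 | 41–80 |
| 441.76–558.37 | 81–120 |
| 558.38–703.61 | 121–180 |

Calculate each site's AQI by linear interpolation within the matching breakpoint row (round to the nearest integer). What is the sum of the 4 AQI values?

339

Site K: 94.83 lies in 0.00–140.36, so I_lo=0, I_hi=40, C_lo=0.00, C_hi=140.36.
(40−0)/(140.36−0.00) × (94.83−0.00) + 0 = 40/140.36 × 94.83 + 0 ≈ 27.02 → 27.
Site F: row 441.76–558.37 (AQI 81–120). (120−81)·(540.33−441.76)/(558.37−441.76) + 81 = 39·98.57/116.61 + 81 ≈ 113.97 → 114.
Site C: 359.04 ∈ [140.37, 441.75] ↔ index [41, 80].
41 + (359.04−140.37)·(80−41)/(441.75−140.37) = 41 + 218.67·39/301.38 ≈ 69.30, so AQI = 69.
Site H 578.04: bracket 558.38–703.61 → index 121–180; slope 59/145.23, offset 19.66.
AQI = 121 + 59/145.23·19.66 ≈ 128.99 ⇒ 129.
AQIs: Site K=27, Site F=114, Site C=69, Site H=129. Sum = 27 + 114 + 69 + 129 = 339.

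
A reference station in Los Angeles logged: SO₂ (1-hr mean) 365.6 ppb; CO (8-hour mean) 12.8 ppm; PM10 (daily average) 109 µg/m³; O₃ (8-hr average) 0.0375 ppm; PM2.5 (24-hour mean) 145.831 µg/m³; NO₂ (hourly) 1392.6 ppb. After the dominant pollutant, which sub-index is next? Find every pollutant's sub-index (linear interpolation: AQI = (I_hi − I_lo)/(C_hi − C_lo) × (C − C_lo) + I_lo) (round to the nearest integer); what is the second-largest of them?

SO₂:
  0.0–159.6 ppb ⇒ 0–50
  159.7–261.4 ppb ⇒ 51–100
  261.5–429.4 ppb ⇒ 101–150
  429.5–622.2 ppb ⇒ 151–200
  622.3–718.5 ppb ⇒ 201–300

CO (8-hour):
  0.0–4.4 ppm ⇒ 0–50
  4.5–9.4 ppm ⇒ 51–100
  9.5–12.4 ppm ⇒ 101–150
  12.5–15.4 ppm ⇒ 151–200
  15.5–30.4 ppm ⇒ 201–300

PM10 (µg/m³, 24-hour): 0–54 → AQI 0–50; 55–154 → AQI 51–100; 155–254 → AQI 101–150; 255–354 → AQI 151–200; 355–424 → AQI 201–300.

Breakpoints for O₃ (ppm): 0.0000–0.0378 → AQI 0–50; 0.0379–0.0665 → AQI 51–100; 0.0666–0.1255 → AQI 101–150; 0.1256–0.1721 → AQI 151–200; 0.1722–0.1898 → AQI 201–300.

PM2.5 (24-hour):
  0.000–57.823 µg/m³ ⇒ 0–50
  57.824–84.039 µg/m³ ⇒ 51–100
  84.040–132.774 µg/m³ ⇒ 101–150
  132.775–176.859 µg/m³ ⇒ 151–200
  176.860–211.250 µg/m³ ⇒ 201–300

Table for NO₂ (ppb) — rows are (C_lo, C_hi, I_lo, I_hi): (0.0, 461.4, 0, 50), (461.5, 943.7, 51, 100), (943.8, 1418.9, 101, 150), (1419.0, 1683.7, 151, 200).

156

SO₂: row 261.5–429.4 (AQI 101–150). (150−101)·(365.6−261.5)/(429.4−261.5) + 101 = 49·104.1/167.9 + 101 ≈ 131.38 → 131.
CO: 12.8 ∈ [12.5, 15.4] ↔ index [151, 200].
151 + (12.8−12.5)·(200−151)/(15.4−12.5) = 151 + 0.3·49/2.9 ≈ 156.07, so AQI = 156.
PM10 109: bracket 55–154 → index 51–100; slope 49/99, offset 54.
AQI = 51 + 49/99·54 ≈ 77.73 ⇒ 78.
O₃: row 0.0000–0.0378 (AQI 0–50). (50−0)·(0.0375−0.0000)/(0.0378−0.0000) + 0 = 50·0.0375/0.0378 + 0 ≈ 49.60 → 50.
PM2.5: 145.831 ∈ [132.775, 176.859] ↔ index [151, 200].
151 + (145.831−132.775)·(200−151)/(176.859−132.775) = 151 + 13.056·49/44.084 ≈ 165.51, so AQI = 166.
NO₂: 1392.6 ∈ [943.8, 1418.9] ↔ index [101, 150].
101 + (1392.6−943.8)·(150−101)/(1418.9−943.8) = 101 + 448.8·49/475.1 ≈ 147.29, so AQI = 147.
Sub-indices: SO₂→131, CO→156, PM10→78, O₃→50, PM2.5→166, NO₂→147. Ranked high→low: 166, 156, 147, 131, 78, 50. Second-highest sub-index = 156.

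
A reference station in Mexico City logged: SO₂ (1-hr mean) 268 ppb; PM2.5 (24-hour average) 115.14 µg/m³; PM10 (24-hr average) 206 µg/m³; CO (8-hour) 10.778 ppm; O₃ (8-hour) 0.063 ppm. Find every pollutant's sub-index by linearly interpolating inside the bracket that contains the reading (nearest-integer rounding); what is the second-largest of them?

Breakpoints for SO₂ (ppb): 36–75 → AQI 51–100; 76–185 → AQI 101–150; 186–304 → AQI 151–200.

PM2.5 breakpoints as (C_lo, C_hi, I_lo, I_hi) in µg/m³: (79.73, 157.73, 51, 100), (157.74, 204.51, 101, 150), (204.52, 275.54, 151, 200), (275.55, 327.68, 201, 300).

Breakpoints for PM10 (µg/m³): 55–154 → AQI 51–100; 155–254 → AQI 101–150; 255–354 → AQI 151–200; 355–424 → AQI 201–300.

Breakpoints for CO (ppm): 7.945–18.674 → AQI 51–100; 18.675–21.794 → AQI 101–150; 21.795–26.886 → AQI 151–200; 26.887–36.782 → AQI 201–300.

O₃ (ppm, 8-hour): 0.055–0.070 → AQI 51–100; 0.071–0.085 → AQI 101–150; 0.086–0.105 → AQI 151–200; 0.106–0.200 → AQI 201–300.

126

SO₂: 268 lies in 186–304, so I_lo=151, I_hi=200, C_lo=186, C_hi=304.
(200−151)/(304−186) × (268−186) + 151 = 49/118 × 82 + 151 ≈ 185.05 → 185.
PM2.5: 115.14 ∈ [79.73, 157.73] ↔ index [51, 100].
51 + (115.14−79.73)·(100−51)/(157.73−79.73) = 51 + 35.41·49/78.00 ≈ 73.24, so AQI = 73.
PM10: 206 ∈ [155, 254] ↔ index [101, 150].
101 + (206−155)·(150−101)/(254−155) = 101 + 51·49/99 ≈ 126.24, so AQI = 126.
CO: 10.778 ∈ [7.945, 18.674] ↔ index [51, 100].
51 + (10.778−7.945)·(100−51)/(18.674−7.945) = 51 + 2.833·49/10.729 ≈ 63.94, so AQI = 64.
O₃ 0.063: bracket 0.055–0.070 → index 51–100; slope 49/0.015, offset 0.008.
AQI = 51 + 49/0.015·0.008 ≈ 77.13 ⇒ 77.
Sub-indices: SO₂→185, PM2.5→73, PM10→126, CO→64, O₃→77. Ranked high→low: 185, 126, 77, 73, 64. Second-highest sub-index = 126.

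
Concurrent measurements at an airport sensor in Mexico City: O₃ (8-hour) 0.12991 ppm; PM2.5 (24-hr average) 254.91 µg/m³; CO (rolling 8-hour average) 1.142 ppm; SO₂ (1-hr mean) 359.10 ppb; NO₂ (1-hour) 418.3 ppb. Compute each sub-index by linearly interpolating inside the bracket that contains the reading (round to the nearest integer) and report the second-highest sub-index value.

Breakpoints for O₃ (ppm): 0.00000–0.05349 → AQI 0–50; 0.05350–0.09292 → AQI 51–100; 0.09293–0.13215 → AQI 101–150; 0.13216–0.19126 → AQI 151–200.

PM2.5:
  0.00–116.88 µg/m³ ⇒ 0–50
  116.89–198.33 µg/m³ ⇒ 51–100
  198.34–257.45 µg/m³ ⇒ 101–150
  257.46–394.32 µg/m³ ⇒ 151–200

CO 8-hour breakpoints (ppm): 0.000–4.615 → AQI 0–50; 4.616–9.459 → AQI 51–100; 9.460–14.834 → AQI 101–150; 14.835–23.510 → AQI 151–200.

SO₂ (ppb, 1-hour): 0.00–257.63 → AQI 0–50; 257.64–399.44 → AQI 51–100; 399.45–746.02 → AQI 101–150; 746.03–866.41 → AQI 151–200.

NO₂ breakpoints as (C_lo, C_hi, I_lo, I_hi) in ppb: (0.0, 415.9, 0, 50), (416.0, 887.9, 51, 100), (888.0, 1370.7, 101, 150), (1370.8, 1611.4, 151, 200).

147

O₃: 0.12991 ∈ [0.09293, 0.13215] ↔ index [101, 150].
101 + (0.12991−0.09293)·(150−101)/(0.13215−0.09293) = 101 + 0.03698·49/0.03922 ≈ 147.20, so AQI = 147.
PM2.5 254.91: bracket 198.34–257.45 → index 101–150; slope 49/59.11, offset 56.57.
AQI = 101 + 49/59.11·56.57 ≈ 147.89 ⇒ 148.
CO: 1.142 ∈ [0.000, 4.615] ↔ index [0, 50].
0 + (1.142−0.000)·(50−0)/(4.615−0.000) = 0 + 1.142·50/4.615 ≈ 12.37, so AQI = 12.
SO₂ 359.10: bracket 257.64–399.44 → index 51–100; slope 49/141.80, offset 101.46.
AQI = 51 + 49/141.80·101.46 ≈ 86.06 ⇒ 86.
NO₂: 418.3 lies in 416.0–887.9, so I_lo=51, I_hi=100, C_lo=416.0, C_hi=887.9.
(100−51)/(887.9−416.0) × (418.3−416.0) + 51 = 49/471.9 × 2.3 + 51 ≈ 51.24 → 51.
Sub-indices: O₃→147, PM2.5→148, CO→12, SO₂→86, NO₂→51. Ranked high→low: 148, 147, 86, 51, 12. Second-highest sub-index = 147.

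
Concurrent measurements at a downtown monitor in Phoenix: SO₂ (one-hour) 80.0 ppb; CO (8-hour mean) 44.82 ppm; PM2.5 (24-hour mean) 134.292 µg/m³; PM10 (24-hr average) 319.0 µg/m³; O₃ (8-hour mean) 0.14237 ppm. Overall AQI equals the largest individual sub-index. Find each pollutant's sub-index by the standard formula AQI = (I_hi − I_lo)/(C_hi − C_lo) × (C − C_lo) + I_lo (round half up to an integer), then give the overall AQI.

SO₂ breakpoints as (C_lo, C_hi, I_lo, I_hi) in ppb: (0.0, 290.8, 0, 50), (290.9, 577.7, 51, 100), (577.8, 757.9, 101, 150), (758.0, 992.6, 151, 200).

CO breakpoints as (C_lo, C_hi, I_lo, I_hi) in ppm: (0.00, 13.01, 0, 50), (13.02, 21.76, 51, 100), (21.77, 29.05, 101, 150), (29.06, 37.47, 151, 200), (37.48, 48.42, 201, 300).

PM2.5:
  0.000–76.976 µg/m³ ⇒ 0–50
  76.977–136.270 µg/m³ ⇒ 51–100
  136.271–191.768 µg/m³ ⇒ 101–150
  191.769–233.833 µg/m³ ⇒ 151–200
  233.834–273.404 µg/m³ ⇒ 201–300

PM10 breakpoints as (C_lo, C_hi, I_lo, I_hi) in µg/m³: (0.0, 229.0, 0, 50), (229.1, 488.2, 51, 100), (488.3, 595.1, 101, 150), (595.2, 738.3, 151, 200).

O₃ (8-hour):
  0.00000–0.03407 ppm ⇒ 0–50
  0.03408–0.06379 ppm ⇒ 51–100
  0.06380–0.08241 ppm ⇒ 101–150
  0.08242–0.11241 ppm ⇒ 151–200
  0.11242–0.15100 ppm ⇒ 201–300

SO₂: 80.0 ∈ [0.0, 290.8] ↔ index [0, 50].
0 + (80.0−0.0)·(50−0)/(290.8−0.0) = 0 + 80.0·50/290.8 ≈ 13.76, so AQI = 14.
CO: 44.82 ∈ [37.48, 48.42] ↔ index [201, 300].
201 + (44.82−37.48)·(300−201)/(48.42−37.48) = 201 + 7.34·99/10.94 ≈ 267.42, so AQI = 267.
PM2.5: row 76.977–136.270 (AQI 51–100). (100−51)·(134.292−76.977)/(136.270−76.977) + 51 = 49·57.315/59.293 + 51 ≈ 98.37 → 98.
PM10: 319.0 ∈ [229.1, 488.2] ↔ index [51, 100].
51 + (319.0−229.1)·(100−51)/(488.2−229.1) = 51 + 89.9·49/259.1 ≈ 68.00, so AQI = 68.
O₃: row 0.11242–0.15100 (AQI 201–300). (300−201)·(0.14237−0.11242)/(0.15100−0.11242) + 201 = 99·0.02995/0.03858 + 201 ≈ 277.85 → 278.
Sub-indices: SO₂→14, CO→267, PM2.5→98, PM10→68, O₃→278. Overall AQI = max = 278; dominant pollutant is O₃.
AQI 278: Very Unhealthy.

278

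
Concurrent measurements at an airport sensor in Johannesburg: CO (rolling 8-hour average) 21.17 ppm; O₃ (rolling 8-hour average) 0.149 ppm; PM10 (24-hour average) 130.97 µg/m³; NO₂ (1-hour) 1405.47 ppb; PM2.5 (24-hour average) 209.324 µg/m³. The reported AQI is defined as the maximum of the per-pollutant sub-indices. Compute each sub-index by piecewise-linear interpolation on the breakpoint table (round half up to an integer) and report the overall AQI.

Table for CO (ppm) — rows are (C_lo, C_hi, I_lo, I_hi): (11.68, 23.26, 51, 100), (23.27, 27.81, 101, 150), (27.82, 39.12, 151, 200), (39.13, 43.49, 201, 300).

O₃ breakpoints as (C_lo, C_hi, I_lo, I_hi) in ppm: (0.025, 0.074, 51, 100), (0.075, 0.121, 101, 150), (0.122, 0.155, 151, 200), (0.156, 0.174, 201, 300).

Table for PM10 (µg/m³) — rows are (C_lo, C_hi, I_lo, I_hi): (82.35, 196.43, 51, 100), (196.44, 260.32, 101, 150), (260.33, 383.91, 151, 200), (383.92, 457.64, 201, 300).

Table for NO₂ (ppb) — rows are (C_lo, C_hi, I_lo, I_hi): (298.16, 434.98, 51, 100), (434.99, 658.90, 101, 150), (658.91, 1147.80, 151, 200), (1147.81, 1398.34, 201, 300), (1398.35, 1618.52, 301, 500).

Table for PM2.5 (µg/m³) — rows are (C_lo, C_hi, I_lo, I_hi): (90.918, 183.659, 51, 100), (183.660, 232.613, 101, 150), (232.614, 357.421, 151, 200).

307

CO: 21.17 ∈ [11.68, 23.26] ↔ index [51, 100].
51 + (21.17−11.68)·(100−51)/(23.26−11.68) = 51 + 9.49·49/11.58 ≈ 91.16, so AQI = 91.
O₃ 0.149: bracket 0.122–0.155 → index 151–200; slope 49/0.033, offset 0.027.
AQI = 151 + 49/0.033·0.027 ≈ 191.09 ⇒ 191.
PM10: 130.97 ∈ [82.35, 196.43] ↔ index [51, 100].
51 + (130.97−82.35)·(100−51)/(196.43−82.35) = 51 + 48.62·49/114.08 ≈ 71.88, so AQI = 72.
NO₂: row 1398.35–1618.52 (AQI 301–500). (500−301)·(1405.47−1398.35)/(1618.52−1398.35) + 301 = 199·7.12/220.17 + 301 ≈ 307.44 → 307.
PM2.5: 209.324 lies in 183.660–232.613, so I_lo=101, I_hi=150, C_lo=183.660, C_hi=232.613.
(150−101)/(232.613−183.660) × (209.324−183.660) + 101 = 49/48.953 × 25.664 + 101 ≈ 126.69 → 127.
Sub-indices: CO→91, O₃→191, PM10→72, NO₂→307, PM2.5→127. Overall AQI = max = 307; dominant pollutant is NO₂.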